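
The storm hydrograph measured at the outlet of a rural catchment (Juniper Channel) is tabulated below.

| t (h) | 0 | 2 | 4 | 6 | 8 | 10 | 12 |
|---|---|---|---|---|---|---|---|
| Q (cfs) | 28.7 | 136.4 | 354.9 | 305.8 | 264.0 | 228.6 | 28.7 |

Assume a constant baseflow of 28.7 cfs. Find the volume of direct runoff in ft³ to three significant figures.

V ≈ 8.25 × 10^6 ft³

Direct-runoff ordinates (Q − Q_b): 0.0, 107.7, 326.2, 277.1, 235.3, 199.9, 0.0 cfs.
ΣQ_DR = 1146 cfs.
With Δt = 2 h = 7200 s, V = ΣQ_DR · Δt = 1146 × 7200 = 8.25 × 10^6 ft³.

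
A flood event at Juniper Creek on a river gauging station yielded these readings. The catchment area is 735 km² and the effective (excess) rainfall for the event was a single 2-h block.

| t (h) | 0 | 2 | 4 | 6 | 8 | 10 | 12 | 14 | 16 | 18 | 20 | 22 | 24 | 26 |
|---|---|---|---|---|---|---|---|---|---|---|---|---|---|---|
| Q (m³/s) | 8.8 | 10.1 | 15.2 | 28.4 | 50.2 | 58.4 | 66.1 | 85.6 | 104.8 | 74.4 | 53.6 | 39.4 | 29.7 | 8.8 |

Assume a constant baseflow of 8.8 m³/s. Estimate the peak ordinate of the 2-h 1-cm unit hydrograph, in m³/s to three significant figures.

U_p ≈ 192 m³/s

Direct runoff: 0.0, 1.3, 6.4, 19.6, 41.4, 49.6, 57.3, 76.8, 96.0, 65.6, 44.8, 30.6, 20.9, 0.0 m³/s; ΣQ_DR = 510.3 m³/s, peak = 96.0 m³/s.
Runoff depth d = ΣQ_DR·Δt / A = 510.3 × 7200 / (735 km²) = 4.999 mm.
The 1-cm UH is the DRH scaled by (10 mm)/d, so U_p = 96.0 × 10/4.999 = 192 m³/s.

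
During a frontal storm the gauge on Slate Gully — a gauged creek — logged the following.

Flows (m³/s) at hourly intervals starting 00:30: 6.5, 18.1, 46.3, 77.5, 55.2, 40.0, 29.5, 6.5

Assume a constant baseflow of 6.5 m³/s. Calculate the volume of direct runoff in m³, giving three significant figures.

Direct-runoff ordinates (Q − Q_b): 0.0, 11.6, 39.8, 71.0, 48.7, 33.5, 23.0, 0.0 m³/s.
ΣQ_DR = 227.6 m³/s.
With Δt = 1 h = 3600 s, V = ΣQ_DR · Δt = 227.6 × 3600 = 8.19 × 10^5 m³.

V ≈ 8.19 × 10^5 m³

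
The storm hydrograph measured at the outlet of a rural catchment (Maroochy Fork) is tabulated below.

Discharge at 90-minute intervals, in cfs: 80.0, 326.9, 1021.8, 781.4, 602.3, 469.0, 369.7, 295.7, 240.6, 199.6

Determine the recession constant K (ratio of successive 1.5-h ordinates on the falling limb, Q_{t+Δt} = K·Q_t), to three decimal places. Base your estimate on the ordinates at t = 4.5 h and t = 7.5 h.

K ≈ 0.775

Using the recession-limb readings at t = 4.5 h and t = 7.5 h: Q falls from 781.4 to 469.0 cfs over 2 intervals.
K = (Q₂/Q₁)^(1/2) = (469.0/781.4)^(1/2) = 0.775.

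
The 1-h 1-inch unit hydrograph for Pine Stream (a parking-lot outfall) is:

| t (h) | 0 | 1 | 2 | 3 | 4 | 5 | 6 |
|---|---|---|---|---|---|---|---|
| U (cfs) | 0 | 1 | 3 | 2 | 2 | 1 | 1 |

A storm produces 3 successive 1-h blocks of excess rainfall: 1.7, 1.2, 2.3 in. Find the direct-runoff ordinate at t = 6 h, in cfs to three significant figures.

By discrete convolution, Q_j = Σ (P_i / 1 in) · U_{j−i}.
At t = 6 h (j=6): Q = (1.7/1)·1 + (1.2/1)·1 + (2.3/1)·2 = 7.50 cfs.

Q ≈ 7.50 cfs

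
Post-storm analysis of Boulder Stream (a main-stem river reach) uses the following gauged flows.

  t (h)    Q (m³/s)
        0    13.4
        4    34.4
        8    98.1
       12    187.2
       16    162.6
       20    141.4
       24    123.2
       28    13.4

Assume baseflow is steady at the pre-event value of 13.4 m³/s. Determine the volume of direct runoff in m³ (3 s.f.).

V ≈ 9.60 × 10^6 m³

Direct-runoff ordinates (Q − Q_b): 0.0, 21.0, 84.7, 173.8, 149.2, 128.0, 109.8, 0.0 m³/s.
ΣQ_DR = 666.5 m³/s.
With Δt = 4 h = 14400 s, V = ΣQ_DR · Δt = 666.5 × 14400 = 9.60 × 10^6 m³.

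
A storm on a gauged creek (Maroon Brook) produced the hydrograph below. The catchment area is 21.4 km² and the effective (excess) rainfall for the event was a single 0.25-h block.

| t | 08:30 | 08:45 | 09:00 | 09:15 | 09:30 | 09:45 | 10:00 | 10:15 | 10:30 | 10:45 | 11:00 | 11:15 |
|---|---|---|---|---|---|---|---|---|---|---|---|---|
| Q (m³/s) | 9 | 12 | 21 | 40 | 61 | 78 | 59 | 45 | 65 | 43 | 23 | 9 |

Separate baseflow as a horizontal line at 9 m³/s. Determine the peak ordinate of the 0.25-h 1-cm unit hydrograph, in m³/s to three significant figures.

Direct runoff: 0.0, 3.0, 12.0, 31.0, 52.0, 69.0, 50.0, 36.0, 56.0, 34.0, 14.0, 0.0 m³/s; ΣQ_DR = 357.0 m³/s, peak = 69.0 m³/s.
Runoff depth d = ΣQ_DR·Δt / A = 357.0 × 900 / (21.4 km²) = 15.01 mm.
The 1-cm UH is the DRH scaled by (10 mm)/d, so U_p = 69.0 × 10/15.01 = 46.0 m³/s.

U_p ≈ 46.0 m³/s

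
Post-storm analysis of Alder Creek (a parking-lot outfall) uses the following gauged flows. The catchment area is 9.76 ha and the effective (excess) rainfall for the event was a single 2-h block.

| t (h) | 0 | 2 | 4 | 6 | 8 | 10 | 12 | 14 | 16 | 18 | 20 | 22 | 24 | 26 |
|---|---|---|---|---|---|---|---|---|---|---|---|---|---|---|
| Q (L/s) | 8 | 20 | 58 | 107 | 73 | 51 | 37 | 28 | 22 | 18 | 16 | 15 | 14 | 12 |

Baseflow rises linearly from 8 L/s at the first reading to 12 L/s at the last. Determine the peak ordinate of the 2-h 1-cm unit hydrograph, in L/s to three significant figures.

U_p ≈ 39.2 L/s

Direct runoff: 0.00, 11.69, 49.38, 98.08, 63.77, 41.46, 27.15, 17.85, 11.54, 7.23, 4.92, 3.62, 2.31, 0.00 L/s; ΣQ_DR = 339.0 L/s, peak = 98.08 L/s.
Runoff depth d = ΣQ_DR·Δt / A = 339.0 × 7200 / (9.76 ha) = 25.01 mm.
The 1-cm UH is the DRH scaled by (10 mm)/d, so U_p = 98.08 × 10/25.01 = 39.2 L/s.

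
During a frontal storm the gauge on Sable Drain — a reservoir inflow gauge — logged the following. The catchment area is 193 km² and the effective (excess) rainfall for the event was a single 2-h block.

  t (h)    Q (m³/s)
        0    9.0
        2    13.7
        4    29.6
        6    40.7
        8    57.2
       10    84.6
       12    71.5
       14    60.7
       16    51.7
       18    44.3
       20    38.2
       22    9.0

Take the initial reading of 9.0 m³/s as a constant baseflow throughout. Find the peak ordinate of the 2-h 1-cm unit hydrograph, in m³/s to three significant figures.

U_p ≈ 50.4 m³/s

Direct runoff: 0.0, 4.7, 20.6, 31.7, 48.2, 75.6, 62.5, 51.7, 42.7, 35.3, 29.2, 0.0 m³/s; ΣQ_DR = 402.2 m³/s, peak = 75.6 m³/s.
Runoff depth d = ΣQ_DR·Δt / A = 402.2 × 7200 / (193 km²) = 15.00 mm.
The 1-cm UH is the DRH scaled by (10 mm)/d, so U_p = 75.6 × 10/15.00 = 50.4 m³/s.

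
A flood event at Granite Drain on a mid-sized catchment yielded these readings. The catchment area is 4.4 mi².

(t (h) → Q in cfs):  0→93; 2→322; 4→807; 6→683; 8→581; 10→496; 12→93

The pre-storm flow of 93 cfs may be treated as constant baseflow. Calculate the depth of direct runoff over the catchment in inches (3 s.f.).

Direct runoff: 0.0, 229.0, 714.0, 590.0, 488.0, 403.0, 0.0 cfs; ΣQ_DR = 2424 cfs.
V = ΣQ_DR · Δt = 2424 × 7200 s = 1.745 × 10^7 ft³.
Over A = 4.4 mi², depth = V / A = 1.71 in.

d ≈ 1.71 in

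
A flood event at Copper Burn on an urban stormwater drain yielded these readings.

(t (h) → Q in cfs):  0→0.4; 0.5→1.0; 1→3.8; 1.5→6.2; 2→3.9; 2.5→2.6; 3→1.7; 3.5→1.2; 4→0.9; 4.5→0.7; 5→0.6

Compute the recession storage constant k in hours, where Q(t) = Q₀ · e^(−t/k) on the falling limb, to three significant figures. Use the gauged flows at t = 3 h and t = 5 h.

On the falling limb, Q drops from 1.7 to 0.6 cfs between t = 3 h and t = 5 h (Δt = 2 h).
k = −Δt / ln(Q₂/Q₁) = −2 / ln(0.6/1.7) = 1.92 h.

k ≈ 1.92 h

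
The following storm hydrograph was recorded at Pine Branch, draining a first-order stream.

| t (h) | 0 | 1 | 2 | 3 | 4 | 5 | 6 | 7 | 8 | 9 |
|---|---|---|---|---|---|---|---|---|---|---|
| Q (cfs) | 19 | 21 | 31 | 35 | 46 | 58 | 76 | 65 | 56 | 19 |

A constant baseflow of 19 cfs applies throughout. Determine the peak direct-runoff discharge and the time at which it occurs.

Q_p = 57.0 cfs at t = 6 h

Subtracting baseflow gives direct-runoff ordinates: 0.0, 2.0, 12.0, 16.0, 27.0, 39.0, 57.0, 46.0, 37.0, 0.0 cfs.
The maximum is 57.0 cfs, occurring at the reading for t = 6 h.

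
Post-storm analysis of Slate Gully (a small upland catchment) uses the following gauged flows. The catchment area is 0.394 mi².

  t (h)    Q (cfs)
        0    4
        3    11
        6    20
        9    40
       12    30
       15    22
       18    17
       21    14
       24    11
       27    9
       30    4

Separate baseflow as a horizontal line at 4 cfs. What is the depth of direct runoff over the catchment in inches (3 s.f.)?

d ≈ 1.63 in

Direct runoff: 0.0, 7.0, 16.0, 36.0, 26.0, 18.0, 13.0, 10.0, 7.0, 5.0, 0.0 cfs; ΣQ_DR = 138.0 cfs.
V = ΣQ_DR · Δt = 138.0 × 10800 s = 1.490 × 10^6 ft³.
Over A = 0.394 mi², depth = V / A = 1.63 in.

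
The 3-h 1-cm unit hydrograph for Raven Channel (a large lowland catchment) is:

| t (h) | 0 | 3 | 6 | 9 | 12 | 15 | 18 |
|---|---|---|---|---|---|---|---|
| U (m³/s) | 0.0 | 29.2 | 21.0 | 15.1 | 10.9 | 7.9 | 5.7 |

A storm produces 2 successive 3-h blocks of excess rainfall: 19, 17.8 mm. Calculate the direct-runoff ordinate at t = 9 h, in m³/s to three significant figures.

By discrete convolution, Q_j = Σ (P_i / 10 mm) · U_{j−i}.
At t = 9 h (j=3): Q = (19/10)·15.1 + (17.8/10)·21.0 = 66.1 m³/s.

Q ≈ 66.1 m³/s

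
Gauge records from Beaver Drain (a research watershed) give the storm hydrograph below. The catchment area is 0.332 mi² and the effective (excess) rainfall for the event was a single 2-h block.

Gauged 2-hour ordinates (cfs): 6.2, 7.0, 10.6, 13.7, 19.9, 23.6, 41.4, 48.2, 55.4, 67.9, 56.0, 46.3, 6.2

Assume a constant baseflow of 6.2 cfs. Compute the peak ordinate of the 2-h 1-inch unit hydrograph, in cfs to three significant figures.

U_p ≈ 20.5 cfs

Direct runoff: 0.0, 0.8, 4.4, 7.5, 13.7, 17.4, 35.2, 42.0, 49.2, 61.7, 49.8, 40.1, 0.0 cfs; ΣQ_DR = 321.8 cfs, peak = 61.7 cfs.
Runoff depth d = ΣQ_DR·Δt / A = 321.8 × 7200 / (0.332 mi²) = 3.004 in.
The 1-inch UH is the DRH scaled by (1 in)/d, so U_p = 61.7 × 1/3.004 = 20.5 cfs.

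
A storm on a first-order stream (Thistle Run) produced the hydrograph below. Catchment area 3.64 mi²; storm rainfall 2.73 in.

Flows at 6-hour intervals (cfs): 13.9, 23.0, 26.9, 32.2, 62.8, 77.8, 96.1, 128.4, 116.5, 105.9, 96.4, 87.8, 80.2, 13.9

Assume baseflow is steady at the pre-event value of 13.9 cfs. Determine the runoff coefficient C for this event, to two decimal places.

C ≈ 0.72

ΣQ_DR = 767.2 cfs; V = ΣQ_DR·Δt = 1.657 × 10^7 ft³.
Runoff depth d = V / A = 1.960 in.
C = d / P = 1.960 / 2.73 = 0.72.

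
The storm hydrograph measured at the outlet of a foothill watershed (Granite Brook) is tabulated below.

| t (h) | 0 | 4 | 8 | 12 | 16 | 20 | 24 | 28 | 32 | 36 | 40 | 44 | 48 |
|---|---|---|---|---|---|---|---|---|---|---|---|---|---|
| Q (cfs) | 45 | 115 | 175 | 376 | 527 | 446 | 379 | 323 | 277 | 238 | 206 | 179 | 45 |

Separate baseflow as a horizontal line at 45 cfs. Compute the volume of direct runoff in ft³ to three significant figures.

Direct-runoff ordinates (Q − Q_b): 0.0, 70.0, 130.0, 331.0, 482.0, 401.0, 334.0, 278.0, 232.0, 193.0, 161.0, 134.0, 0.0 cfs.
ΣQ_DR = 2746 cfs.
With Δt = 4 h = 14400 s, V = ΣQ_DR · Δt = 2746 × 14400 = 3.95 × 10^7 ft³.

V ≈ 3.95 × 10^7 ft³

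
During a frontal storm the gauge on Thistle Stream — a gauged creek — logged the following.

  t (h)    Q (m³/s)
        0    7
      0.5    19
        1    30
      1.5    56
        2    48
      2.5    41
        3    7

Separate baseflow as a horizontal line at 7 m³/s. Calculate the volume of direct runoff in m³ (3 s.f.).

Direct-runoff ordinates (Q − Q_b): 0.0, 12.0, 23.0, 49.0, 41.0, 34.0, 0.0 m³/s.
ΣQ_DR = 159.0 m³/s.
With Δt = 0.5 h = 1800 s, V = ΣQ_DR · Δt = 159.0 × 1800 = 2.86 × 10^5 m³.

V ≈ 2.86 × 10^5 m³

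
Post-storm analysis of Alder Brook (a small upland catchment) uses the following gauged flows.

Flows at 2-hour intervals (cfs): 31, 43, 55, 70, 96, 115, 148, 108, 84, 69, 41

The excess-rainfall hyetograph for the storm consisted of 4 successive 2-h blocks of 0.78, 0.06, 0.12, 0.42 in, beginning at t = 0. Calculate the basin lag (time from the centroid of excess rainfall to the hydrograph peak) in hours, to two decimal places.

Centroid of excess rainfall: t_c = Σ P_i·t̄_i / ΣP_i = 3.2609 h (block centres at 1, 3, 5, 7 h).
Hydrograph peak occurs at t = 12 h, so basin lag t_L = 12 − 3.2609 = 8.74 h.

t_L ≈ 8.74 h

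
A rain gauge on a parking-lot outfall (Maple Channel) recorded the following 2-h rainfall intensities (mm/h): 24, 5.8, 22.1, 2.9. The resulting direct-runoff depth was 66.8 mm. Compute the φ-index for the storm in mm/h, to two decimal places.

Only the 2 blocks with intensity above φ contribute runoff: 24, 22.1 mm/h.
Σ(I−φ)·Δt = d  ⇒  (24+22.1 − 2φ)·2 = 66.8
φ = (46.10 − 66.8/2) / 2 = 6.35 mm/h.

φ ≈ 6.35 mm/h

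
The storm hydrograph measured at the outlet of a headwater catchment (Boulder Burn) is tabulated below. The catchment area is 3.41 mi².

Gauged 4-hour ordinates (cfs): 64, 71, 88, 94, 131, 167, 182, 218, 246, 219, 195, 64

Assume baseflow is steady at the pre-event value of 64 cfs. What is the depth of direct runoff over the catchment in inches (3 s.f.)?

Direct runoff: 0.0, 7.0, 24.0, 30.0, 67.0, 103.0, 118.0, 154.0, 182.0, 155.0, 131.0, 0.0 cfs; ΣQ_DR = 971.0 cfs.
V = ΣQ_DR · Δt = 971.0 × 14400 s = 1.398 × 10^7 ft³.
Over A = 3.41 mi², depth = V / A = 1.76 in.

d ≈ 1.76 in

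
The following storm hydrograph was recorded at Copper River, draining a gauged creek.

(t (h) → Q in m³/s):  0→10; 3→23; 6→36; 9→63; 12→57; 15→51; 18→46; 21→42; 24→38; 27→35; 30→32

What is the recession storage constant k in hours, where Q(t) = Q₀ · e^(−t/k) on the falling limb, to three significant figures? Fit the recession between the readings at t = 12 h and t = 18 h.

On the falling limb, Q drops from 57 to 46 m³/s between t = 12 h and t = 18 h (Δt = 6 h).
k = −Δt / ln(Q₂/Q₁) = −6 / ln(46/57) = 28.0 h.

k ≈ 28.0 h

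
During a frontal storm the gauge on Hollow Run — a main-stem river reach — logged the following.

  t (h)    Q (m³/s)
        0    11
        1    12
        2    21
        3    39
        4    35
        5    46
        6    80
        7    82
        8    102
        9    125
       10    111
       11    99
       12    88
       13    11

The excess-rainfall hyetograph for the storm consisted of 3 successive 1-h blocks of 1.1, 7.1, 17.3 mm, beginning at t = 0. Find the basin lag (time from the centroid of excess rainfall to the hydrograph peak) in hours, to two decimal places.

t_L ≈ 6.86 h

Centroid of excess rainfall: t_c = Σ P_i·t̄_i / ΣP_i = 2.1353 h (block centres at 0.5, 1.5, 2.5 h).
Hydrograph peak occurs at t = 9 h, so basin lag t_L = 9 − 2.1353 = 6.86 h.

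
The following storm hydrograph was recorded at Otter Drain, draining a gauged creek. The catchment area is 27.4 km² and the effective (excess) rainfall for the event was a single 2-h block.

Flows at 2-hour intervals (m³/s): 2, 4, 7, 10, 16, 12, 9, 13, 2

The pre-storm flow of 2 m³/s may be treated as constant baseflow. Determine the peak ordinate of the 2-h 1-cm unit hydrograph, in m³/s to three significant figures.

U_p ≈ 9.35 m³/s

Direct runoff: 0.0, 2.0, 5.0, 8.0, 14.0, 10.0, 7.0, 11.0, 0.0 m³/s; ΣQ_DR = 57.00 m³/s, peak = 14.0 m³/s.
Runoff depth d = ΣQ_DR·Δt / A = 57.00 × 7200 / (27.4 km²) = 14.98 mm.
The 1-cm UH is the DRH scaled by (10 mm)/d, so U_p = 14.0 × 10/14.98 = 9.35 m³/s.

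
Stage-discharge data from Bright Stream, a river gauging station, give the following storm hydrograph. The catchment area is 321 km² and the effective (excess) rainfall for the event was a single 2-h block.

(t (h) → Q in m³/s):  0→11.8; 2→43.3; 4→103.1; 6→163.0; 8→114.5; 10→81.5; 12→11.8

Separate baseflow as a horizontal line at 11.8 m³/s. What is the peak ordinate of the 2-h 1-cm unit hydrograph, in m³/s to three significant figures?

Direct runoff: 0.0, 31.5, 91.3, 151.2, 102.7, 69.7, 0.0 m³/s; ΣQ_DR = 446.4 m³/s, peak = 151.2 m³/s.
Runoff depth d = ΣQ_DR·Δt / A = 446.4 × 7200 / (321 km²) = 10.01 mm.
The 1-cm UH is the DRH scaled by (10 mm)/d, so U_p = 151.2 × 10/10.01 = 151 m³/s.

U_p ≈ 151 m³/s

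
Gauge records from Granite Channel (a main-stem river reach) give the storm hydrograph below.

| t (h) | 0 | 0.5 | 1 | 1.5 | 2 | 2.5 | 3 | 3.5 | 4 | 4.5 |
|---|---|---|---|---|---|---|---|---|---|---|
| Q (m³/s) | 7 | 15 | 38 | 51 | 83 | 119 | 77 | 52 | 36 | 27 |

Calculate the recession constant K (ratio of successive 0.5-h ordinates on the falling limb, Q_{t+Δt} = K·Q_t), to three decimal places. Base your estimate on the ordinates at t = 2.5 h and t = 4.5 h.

Using the recession-limb readings at t = 2.5 h and t = 4.5 h: Q falls from 119 to 27 m³/s over 4 intervals.
K = (Q₂/Q₁)^(1/4) = (27/119)^(1/4) = 0.690.

K ≈ 0.690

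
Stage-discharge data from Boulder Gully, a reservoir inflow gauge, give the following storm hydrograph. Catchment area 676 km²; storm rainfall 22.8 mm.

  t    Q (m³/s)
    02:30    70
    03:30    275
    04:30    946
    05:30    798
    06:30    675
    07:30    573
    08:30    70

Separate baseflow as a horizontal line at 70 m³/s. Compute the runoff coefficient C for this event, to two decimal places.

C ≈ 0.68

ΣQ_DR = 2917 m³/s; V = ΣQ_DR·Δt = 1.050 × 10^7 m³.
Runoff depth d = V / A = 15.53 mm.
C = d / P = 15.53 / 22.8 = 0.68.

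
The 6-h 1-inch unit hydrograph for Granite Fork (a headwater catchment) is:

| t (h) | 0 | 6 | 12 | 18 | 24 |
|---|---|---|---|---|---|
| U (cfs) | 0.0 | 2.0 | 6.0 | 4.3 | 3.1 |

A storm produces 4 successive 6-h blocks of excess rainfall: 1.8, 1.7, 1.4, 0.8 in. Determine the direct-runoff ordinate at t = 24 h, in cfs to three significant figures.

Q ≈ 22.9 cfs

By discrete convolution, Q_j = Σ (P_i / 1 in) · U_{j−i}.
At t = 24 h (j=4): Q = (1.8/1)·3.1 + (1.7/1)·4.3 + (1.4/1)·6.0 + (0.8/1)·2.0 = 22.9 cfs.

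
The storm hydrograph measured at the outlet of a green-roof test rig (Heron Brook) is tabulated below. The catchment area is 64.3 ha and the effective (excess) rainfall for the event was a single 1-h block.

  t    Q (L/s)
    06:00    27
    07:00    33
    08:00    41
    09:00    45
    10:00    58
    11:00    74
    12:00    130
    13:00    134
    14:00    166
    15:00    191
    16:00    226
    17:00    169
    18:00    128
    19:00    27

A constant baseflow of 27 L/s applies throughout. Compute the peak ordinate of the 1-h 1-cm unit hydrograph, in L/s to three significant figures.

U_p ≈ 332 L/s

Direct runoff: 0.0, 6.0, 14.0, 18.0, 31.0, 47.0, 103.0, 107.0, 139.0, 164.0, 199.0, 142.0, 101.0, 0.0 L/s; ΣQ_DR = 1071 L/s, peak = 199.0 L/s.
Runoff depth d = ΣQ_DR·Δt / A = 1071 × 3600 / (64.3 ha) = 5.996 mm.
The 1-cm UH is the DRH scaled by (10 mm)/d, so U_p = 199.0 × 10/5.996 = 332 L/s.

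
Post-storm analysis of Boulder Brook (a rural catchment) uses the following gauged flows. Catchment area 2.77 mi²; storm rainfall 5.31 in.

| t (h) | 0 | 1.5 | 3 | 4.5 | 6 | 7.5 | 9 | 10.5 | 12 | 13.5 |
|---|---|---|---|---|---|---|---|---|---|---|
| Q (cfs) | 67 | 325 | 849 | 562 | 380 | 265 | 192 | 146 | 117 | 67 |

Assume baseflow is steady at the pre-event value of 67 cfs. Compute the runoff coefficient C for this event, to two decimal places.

C ≈ 0.36

ΣQ_DR = 2300 cfs; V = ΣQ_DR·Δt = 1.242 × 10^7 ft³.
Runoff depth d = V / A = 1.930 in.
C = d / P = 1.930 / 5.31 = 0.36.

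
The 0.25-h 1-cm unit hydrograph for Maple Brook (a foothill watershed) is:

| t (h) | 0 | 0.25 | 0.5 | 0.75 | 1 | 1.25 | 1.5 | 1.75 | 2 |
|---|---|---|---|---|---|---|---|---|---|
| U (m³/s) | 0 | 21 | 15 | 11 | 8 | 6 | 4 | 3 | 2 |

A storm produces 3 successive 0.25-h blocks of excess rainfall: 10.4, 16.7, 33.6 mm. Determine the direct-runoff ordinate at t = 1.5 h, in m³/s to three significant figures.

By discrete convolution, Q_j = Σ (P_i / 10 mm) · U_{j−i}.
At t = 1.5 h (j=6): Q = (10.4/10)·4 + (16.7/10)·6 + (33.6/10)·8 = 41.1 m³/s.

Q ≈ 41.1 m³/s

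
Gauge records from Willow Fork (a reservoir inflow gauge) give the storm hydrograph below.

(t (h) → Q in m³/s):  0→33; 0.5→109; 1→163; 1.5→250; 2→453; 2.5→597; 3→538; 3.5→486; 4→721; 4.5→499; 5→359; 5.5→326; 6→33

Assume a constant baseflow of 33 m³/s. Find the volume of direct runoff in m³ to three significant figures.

Direct-runoff ordinates (Q − Q_b): 0.0, 76.0, 130.0, 217.0, 420.0, 564.0, 505.0, 453.0, 688.0, 466.0, 326.0, 293.0, 0.0 m³/s.
ΣQ_DR = 4138 m³/s.
With Δt = 0.5 h = 1800 s, V = ΣQ_DR · Δt = 4138 × 1800 = 7.45 × 10^6 m³.

V ≈ 7.45 × 10^6 m³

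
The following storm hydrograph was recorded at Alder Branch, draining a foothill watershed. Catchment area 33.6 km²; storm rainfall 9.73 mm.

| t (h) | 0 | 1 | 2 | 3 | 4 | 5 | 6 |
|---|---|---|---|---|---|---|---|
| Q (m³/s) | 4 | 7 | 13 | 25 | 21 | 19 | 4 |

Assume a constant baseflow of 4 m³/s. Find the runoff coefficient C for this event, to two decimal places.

C ≈ 0.72

ΣQ_DR = 65.00 m³/s; V = ΣQ_DR·Δt = 2.340 × 10^5 m³.
Runoff depth d = V / A = 6.964 mm.
C = d / P = 6.964 / 9.73 = 0.72.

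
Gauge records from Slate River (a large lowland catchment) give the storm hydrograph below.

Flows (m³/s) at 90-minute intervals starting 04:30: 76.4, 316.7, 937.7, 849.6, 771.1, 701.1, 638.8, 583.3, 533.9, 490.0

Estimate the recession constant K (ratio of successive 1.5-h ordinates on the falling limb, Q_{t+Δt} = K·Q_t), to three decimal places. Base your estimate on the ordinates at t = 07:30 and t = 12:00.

K ≈ 0.908

Using the recession-limb readings at t = 07:30 and t = 12:00: Q falls from 937.7 to 701.1 m³/s over 3 intervals.
K = (Q₂/Q₁)^(1/3) = (701.1/937.7)^(1/3) = 0.908.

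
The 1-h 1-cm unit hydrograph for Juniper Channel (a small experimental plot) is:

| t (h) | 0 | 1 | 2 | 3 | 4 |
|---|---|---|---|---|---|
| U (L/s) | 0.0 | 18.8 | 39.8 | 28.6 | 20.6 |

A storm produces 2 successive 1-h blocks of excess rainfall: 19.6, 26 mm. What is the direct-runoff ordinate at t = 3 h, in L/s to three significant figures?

By discrete convolution, Q_j = Σ (P_i / 10 mm) · U_{j−i}.
At t = 3 h (j=3): Q = (19.6/10)·28.6 + (26/10)·39.8 = 160 L/s.

Q ≈ 160 L/s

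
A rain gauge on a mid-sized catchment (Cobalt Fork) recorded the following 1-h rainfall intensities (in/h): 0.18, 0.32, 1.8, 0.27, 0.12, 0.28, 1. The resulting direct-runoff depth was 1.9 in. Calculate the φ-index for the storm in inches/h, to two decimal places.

Only the 2 blocks with intensity above φ contribute runoff: 1.8, 1 in/h.
Σ(I−φ)·Δt = d  ⇒  (1.8+1 − 2φ)·1 = 1.9
φ = (2.800 − 1.9/1) / 2 = 0.45 in/h.

φ ≈ 0.45 in/h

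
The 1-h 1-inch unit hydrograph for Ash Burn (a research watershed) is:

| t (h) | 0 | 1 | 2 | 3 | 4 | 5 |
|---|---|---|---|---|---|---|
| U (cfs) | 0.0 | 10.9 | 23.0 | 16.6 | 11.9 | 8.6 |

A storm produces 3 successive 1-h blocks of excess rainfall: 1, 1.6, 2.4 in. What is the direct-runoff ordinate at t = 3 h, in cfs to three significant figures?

Q ≈ 79.6 cfs

By discrete convolution, Q_j = Σ (P_i / 1 in) · U_{j−i}.
At t = 3 h (j=3): Q = (1/1)·16.6 + (1.6/1)·23.0 + (2.4/1)·10.9 = 79.6 cfs.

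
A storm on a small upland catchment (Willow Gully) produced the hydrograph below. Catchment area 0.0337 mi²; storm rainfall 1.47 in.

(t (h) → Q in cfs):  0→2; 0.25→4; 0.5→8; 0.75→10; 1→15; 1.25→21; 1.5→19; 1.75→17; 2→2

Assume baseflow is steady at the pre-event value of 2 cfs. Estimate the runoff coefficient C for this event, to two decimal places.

ΣQ_DR = 80.00 cfs; V = ΣQ_DR·Δt = 72000 ft³.
Runoff depth d = V / A = 0.9196 in.
C = d / P = 0.9196 / 1.47 = 0.63.

C ≈ 0.63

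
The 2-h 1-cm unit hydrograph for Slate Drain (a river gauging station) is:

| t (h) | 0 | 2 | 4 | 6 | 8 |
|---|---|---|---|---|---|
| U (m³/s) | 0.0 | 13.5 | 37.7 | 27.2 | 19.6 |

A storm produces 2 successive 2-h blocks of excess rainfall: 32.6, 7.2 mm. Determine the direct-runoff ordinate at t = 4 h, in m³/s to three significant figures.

Q ≈ 133 m³/s

By discrete convolution, Q_j = Σ (P_i / 10 mm) · U_{j−i}.
At t = 4 h (j=2): Q = (32.6/10)·37.7 + (7.2/10)·13.5 = 133 m³/s.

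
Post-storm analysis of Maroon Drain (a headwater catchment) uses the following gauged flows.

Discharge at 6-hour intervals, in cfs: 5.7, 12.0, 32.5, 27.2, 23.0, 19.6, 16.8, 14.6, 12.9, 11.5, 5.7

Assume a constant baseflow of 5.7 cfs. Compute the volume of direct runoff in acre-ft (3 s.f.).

Direct-runoff ordinates (Q − Q_b): 0.0, 6.3, 26.8, 21.5, 17.3, 13.9, 11.1, 8.9, 7.2, 5.8, 0.0 cfs.
ΣQ_DR = 118.8 cfs.
With Δt = 6 h = 21600 s, V = ΣQ_DR · Δt = 118.8 × 21600 = 2.57 × 10^6 ft³ = 58.9 acre-ft.

V ≈ 58.9 acre-ft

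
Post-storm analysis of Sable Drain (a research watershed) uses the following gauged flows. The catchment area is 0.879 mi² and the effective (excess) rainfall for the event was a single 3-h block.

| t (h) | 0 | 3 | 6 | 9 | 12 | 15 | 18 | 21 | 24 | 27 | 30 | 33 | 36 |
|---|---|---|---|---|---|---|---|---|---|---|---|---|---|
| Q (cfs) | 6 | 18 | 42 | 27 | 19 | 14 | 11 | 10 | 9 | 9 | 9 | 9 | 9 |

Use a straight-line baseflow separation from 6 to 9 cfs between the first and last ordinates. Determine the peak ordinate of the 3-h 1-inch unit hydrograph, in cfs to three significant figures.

U_p ≈ 71.0 cfs

Direct runoff: 0.00, 11.75, 35.50, 20.25, 12.00, 6.75, 3.50, 2.25, 1.00, 0.75, 0.50, 0.25, 0.00 cfs; ΣQ_DR = 94.50 cfs, peak = 35.50 cfs.
Runoff depth d = ΣQ_DR·Δt / A = 94.50 × 10800 / (0.879 mi²) = 0.4998 in.
The 1-inch UH is the DRH scaled by (1 in)/d, so U_p = 35.50 × 1/0.4998 = 71.0 cfs.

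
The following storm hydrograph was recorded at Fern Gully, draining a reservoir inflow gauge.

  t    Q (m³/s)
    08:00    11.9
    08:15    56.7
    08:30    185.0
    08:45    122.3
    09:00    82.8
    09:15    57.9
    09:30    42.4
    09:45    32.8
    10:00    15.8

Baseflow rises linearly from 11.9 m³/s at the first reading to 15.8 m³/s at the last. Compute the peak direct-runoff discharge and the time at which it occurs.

Subtracting baseflow gives direct-runoff ordinates: 0.00, 44.31, 172.12, 108.94, 68.95, 43.56, 27.57, 17.49, 0.00 m³/s.
The maximum is 172.12 m³/s, occurring at the reading for t = 08:30.

Q_p = 172.12 m³/s at t = 08:30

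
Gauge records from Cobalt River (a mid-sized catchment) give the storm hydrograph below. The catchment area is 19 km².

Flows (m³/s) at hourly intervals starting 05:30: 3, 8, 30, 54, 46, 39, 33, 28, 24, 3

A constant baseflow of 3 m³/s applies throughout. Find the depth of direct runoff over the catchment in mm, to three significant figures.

d ≈ 45.1 mm

Direct runoff: 0.0, 5.0, 27.0, 51.0, 43.0, 36.0, 30.0, 25.0, 21.0, 0.0 m³/s; ΣQ_DR = 238.0 m³/s.
V = ΣQ_DR · Δt = 238.0 × 3600 s = 8.568 × 10^5 m³.
Over A = 19 km², depth = V / A = 45.1 mm.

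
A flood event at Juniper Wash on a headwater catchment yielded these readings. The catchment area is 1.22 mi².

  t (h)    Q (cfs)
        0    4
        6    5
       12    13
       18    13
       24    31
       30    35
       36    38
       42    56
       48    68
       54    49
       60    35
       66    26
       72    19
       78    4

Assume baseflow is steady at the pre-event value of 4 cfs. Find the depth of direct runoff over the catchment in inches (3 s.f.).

Direct runoff: 0.0, 1.0, 9.0, 9.0, 27.0, 31.0, 34.0, 52.0, 64.0, 45.0, 31.0, 22.0, 15.0, 0.0 cfs; ΣQ_DR = 340.0 cfs.
V = ΣQ_DR · Δt = 340.0 × 21600 s = 7.344 × 10^6 ft³.
Over A = 1.22 mi², depth = V / A = 2.59 in.

d ≈ 2.59 in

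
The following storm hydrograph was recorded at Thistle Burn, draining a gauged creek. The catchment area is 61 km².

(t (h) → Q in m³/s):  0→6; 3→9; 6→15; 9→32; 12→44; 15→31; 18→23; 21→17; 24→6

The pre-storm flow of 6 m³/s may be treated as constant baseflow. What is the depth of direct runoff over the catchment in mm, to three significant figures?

Direct runoff: 0.0, 3.0, 9.0, 26.0, 38.0, 25.0, 17.0, 11.0, 0.0 m³/s; ΣQ_DR = 129.0 m³/s.
V = ΣQ_DR · Δt = 129.0 × 10800 s = 1.393 × 10^6 m³.
Over A = 61 km², depth = V / A = 22.8 mm.

d ≈ 22.8 mm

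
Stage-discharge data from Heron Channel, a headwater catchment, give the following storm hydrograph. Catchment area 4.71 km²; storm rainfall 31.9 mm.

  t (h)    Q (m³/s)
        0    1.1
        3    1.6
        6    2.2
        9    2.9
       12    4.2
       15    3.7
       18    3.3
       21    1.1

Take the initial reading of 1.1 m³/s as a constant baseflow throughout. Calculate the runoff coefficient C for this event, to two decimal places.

C ≈ 0.81

ΣQ_DR = 11.30 m³/s; V = ΣQ_DR·Δt = 1.220 × 10^5 m³.
Runoff depth d = V / A = 25.91 mm.
C = d / P = 25.91 / 31.9 = 0.81.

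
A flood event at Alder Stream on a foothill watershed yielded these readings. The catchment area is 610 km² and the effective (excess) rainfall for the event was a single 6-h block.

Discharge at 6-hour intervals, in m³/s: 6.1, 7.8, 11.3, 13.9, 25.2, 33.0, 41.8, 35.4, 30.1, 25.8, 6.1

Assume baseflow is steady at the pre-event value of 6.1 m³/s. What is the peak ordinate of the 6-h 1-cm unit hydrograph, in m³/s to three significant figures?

U_p ≈ 59.5 m³/s

Direct runoff: 0.0, 1.7, 5.2, 7.8, 19.1, 26.9, 35.7, 29.3, 24.0, 19.7, 0.0 m³/s; ΣQ_DR = 169.4 m³/s, peak = 35.7 m³/s.
Runoff depth d = ΣQ_DR·Δt / A = 169.4 × 21600 / (610 km²) = 5.998 mm.
The 1-cm UH is the DRH scaled by (10 mm)/d, so U_p = 35.7 × 10/5.998 = 59.5 m³/s.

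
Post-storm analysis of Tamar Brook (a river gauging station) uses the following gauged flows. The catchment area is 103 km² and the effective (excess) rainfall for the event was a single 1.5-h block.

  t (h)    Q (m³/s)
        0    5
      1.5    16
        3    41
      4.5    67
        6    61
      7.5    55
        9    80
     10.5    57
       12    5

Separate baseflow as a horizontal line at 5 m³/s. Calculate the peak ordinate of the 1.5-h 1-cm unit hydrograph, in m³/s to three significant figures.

Direct runoff: 0.0, 11.0, 36.0, 62.0, 56.0, 50.0, 75.0, 52.0, 0.0 m³/s; ΣQ_DR = 342.0 m³/s, peak = 75.0 m³/s.
Runoff depth d = ΣQ_DR·Δt / A = 342.0 × 5400 / (103 km²) = 17.93 mm.
The 1-cm UH is the DRH scaled by (10 mm)/d, so U_p = 75.0 × 10/17.93 = 41.8 m³/s.

U_p ≈ 41.8 m³/s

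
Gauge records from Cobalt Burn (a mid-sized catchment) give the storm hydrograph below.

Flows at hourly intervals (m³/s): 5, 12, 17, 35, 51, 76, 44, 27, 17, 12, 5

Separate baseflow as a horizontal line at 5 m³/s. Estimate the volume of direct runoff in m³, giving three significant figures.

V ≈ 8.86 × 10^5 m³

Direct-runoff ordinates (Q − Q_b): 0.0, 7.0, 12.0, 30.0, 46.0, 71.0, 39.0, 22.0, 12.0, 7.0, 0.0 m³/s.
ΣQ_DR = 246.0 m³/s.
With Δt = 1 h = 3600 s, V = ΣQ_DR · Δt = 246.0 × 3600 = 8.86 × 10^5 m³.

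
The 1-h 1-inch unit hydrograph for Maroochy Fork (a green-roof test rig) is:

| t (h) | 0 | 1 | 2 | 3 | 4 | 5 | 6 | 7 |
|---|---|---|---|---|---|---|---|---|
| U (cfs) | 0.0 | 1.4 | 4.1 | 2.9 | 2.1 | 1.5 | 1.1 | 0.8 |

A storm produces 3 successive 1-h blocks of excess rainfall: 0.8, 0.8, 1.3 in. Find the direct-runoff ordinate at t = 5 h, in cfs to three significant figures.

By discrete convolution, Q_j = Σ (P_i / 1 in) · U_{j−i}.
At t = 5 h (j=5): Q = (0.8/1)·1.5 + (0.8/1)·2.1 + (1.3/1)·2.9 = 6.65 cfs.

Q ≈ 6.65 cfs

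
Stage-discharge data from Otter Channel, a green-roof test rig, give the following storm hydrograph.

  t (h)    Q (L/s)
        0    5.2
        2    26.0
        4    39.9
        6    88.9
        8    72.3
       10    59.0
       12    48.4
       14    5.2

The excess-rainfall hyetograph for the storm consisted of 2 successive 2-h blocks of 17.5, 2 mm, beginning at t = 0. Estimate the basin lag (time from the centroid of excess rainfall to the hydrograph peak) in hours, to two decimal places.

Centroid of excess rainfall: t_c = Σ P_i·t̄_i / ΣP_i = 1.2051 h (block centres at 1, 3 h).
Hydrograph peak occurs at t = 6 h, so basin lag t_L = 6 − 1.2051 = 4.79 h.

t_L ≈ 4.79 h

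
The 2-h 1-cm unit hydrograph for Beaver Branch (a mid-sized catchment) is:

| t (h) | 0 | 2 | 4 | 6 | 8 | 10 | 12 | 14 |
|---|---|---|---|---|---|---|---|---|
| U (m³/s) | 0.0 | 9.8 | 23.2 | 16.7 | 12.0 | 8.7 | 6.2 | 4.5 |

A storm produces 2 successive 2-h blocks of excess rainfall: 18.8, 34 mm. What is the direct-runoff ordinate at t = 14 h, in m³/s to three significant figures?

By discrete convolution, Q_j = Σ (P_i / 10 mm) · U_{j−i}.
At t = 14 h (j=7): Q = (18.8/10)·4.5 + (34/10)·6.2 = 29.5 m³/s.

Q ≈ 29.5 m³/s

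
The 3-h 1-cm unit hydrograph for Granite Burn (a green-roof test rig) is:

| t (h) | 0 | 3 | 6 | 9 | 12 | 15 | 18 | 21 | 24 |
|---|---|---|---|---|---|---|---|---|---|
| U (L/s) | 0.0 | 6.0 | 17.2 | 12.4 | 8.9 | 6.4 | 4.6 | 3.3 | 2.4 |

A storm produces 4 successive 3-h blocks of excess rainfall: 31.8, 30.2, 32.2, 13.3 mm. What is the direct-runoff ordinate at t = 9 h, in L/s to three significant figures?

Q ≈ 111 L/s

By discrete convolution, Q_j = Σ (P_i / 10 mm) · U_{j−i}.
At t = 9 h (j=3): Q = (31.8/10)·12.4 + (30.2/10)·17.2 + (32.2/10)·6.0 + (13.3/10)·0.0 = 111 L/s.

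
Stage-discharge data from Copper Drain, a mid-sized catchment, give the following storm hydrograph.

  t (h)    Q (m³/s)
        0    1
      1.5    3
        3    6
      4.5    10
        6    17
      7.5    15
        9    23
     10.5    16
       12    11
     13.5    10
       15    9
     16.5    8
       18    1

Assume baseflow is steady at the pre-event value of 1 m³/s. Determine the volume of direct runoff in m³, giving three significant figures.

Direct-runoff ordinates (Q − Q_b): 0.0, 2.0, 5.0, 9.0, 16.0, 14.0, 22.0, 15.0, 10.0, 9.0, 8.0, 7.0, 0.0 m³/s.
ΣQ_DR = 117.0 m³/s.
With Δt = 1.5 h = 5400 s, V = ΣQ_DR · Δt = 117.0 × 5400 = 6.32 × 10^5 m³.

V ≈ 6.32 × 10^5 m³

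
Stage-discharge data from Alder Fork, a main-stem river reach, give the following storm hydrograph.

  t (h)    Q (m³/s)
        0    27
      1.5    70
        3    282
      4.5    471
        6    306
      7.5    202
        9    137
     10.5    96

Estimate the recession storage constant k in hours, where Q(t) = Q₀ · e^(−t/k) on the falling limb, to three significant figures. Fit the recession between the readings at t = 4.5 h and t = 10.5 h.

On the falling limb, Q drops from 471 to 96 m³/s between t = 4.5 h and t = 10.5 h (Δt = 6 h).
k = −Δt / ln(Q₂/Q₁) = −6 / ln(96/471) = 3.77 h.

k ≈ 3.77 h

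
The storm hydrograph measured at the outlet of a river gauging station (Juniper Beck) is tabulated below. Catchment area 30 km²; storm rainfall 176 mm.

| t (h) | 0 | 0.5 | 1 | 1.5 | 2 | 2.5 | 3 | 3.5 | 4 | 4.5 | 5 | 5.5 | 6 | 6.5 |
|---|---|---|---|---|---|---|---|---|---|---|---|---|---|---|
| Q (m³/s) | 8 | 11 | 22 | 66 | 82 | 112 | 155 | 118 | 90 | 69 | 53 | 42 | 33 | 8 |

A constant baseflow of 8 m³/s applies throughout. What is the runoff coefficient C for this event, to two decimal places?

ΣQ_DR = 757.0 m³/s; V = ΣQ_DR·Δt = 1.363 × 10^6 m³.
Runoff depth d = V / A = 45.42 mm.
C = d / P = 45.42 / 176 = 0.26.

C ≈ 0.26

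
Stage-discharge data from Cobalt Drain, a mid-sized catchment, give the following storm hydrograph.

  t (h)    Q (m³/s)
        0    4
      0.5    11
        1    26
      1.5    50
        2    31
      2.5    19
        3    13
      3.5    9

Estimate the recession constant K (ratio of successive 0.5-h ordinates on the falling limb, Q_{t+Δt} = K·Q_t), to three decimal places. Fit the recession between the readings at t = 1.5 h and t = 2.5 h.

Using the recession-limb readings at t = 1.5 h and t = 2.5 h: Q falls from 50 to 19 m³/s over 2 intervals.
K = (Q₂/Q₁)^(1/2) = (19/50)^(1/2) = 0.616.

K ≈ 0.616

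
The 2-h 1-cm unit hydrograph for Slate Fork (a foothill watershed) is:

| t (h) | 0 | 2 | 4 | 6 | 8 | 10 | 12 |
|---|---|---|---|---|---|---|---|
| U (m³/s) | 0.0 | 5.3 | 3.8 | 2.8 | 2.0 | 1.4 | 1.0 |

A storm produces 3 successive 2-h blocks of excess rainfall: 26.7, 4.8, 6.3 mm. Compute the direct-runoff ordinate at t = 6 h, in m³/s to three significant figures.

Q ≈ 12.6 m³/s

By discrete convolution, Q_j = Σ (P_i / 10 mm) · U_{j−i}.
At t = 6 h (j=3): Q = (26.7/10)·2.8 + (4.8/10)·3.8 + (6.3/10)·5.3 = 12.6 m³/s.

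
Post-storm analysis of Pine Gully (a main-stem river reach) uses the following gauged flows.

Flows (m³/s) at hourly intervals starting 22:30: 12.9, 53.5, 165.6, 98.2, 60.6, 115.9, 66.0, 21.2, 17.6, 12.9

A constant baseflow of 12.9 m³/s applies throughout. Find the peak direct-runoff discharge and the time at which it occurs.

Subtracting baseflow gives direct-runoff ordinates: 0.0, 40.6, 152.7, 85.3, 47.7, 103.0, 53.1, 8.3, 4.7, 0.0 m³/s.
The maximum is 152.7 m³/s, occurring at the reading for t = 00:30.

Q_p = 152.7 m³/s at t = 00:30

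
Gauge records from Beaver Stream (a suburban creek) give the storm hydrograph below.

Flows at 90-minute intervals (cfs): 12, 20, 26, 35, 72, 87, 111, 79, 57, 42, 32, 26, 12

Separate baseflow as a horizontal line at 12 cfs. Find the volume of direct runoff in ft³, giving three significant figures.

V ≈ 2.46 × 10^6 ft³

Direct-runoff ordinates (Q − Q_b): 0.0, 8.0, 14.0, 23.0, 60.0, 75.0, 99.0, 67.0, 45.0, 30.0, 20.0, 14.0, 0.0 cfs.
ΣQ_DR = 455.0 cfs.
With Δt = 1.5 h = 5400 s, V = ΣQ_DR · Δt = 455.0 × 5400 = 2.46 × 10^6 ft³.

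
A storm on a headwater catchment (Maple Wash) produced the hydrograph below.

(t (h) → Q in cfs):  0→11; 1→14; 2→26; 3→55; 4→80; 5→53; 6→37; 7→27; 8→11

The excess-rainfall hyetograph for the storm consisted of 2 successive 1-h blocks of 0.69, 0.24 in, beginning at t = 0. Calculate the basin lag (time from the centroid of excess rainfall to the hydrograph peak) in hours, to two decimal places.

Centroid of excess rainfall: t_c = Σ P_i·t̄_i / ΣP_i = 0.7581 h (block centres at 0.5, 1.5 h).
Hydrograph peak occurs at t = 4 h, so basin lag t_L = 4 − 0.7581 = 3.24 h.

t_L ≈ 3.24 h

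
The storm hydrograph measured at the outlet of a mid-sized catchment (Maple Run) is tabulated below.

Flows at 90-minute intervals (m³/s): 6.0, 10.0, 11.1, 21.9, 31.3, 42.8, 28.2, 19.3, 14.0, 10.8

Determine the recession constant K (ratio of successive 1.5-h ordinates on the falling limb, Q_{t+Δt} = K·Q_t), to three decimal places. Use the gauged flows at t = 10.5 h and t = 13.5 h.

Using the recession-limb readings at t = 10.5 h and t = 13.5 h: Q falls from 19.3 to 10.8 m³/s over 2 intervals.
K = (Q₂/Q₁)^(1/2) = (10.8/19.3)^(1/2) = 0.748.

K ≈ 0.748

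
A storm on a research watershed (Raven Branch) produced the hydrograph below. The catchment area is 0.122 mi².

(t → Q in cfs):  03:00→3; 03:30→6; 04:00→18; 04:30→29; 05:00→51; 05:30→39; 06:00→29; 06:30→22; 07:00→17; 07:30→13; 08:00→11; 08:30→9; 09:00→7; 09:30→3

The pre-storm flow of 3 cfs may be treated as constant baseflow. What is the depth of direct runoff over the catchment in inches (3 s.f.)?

d ≈ 1.37 in

Direct runoff: 0.0, 3.0, 15.0, 26.0, 48.0, 36.0, 26.0, 19.0, 14.0, 10.0, 8.0, 6.0, 4.0, 0.0 cfs; ΣQ_DR = 215.0 cfs.
V = ΣQ_DR · Δt = 215.0 × 1800 s = 3.870 × 10^5 ft³.
Over A = 0.122 mi², depth = V / A = 1.37 in.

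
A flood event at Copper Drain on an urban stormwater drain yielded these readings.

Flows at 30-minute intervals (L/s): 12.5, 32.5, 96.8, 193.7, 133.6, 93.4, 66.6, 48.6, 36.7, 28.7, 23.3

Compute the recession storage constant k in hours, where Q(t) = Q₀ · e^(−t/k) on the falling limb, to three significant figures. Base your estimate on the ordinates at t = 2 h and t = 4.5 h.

k ≈ 1.63 h

On the falling limb, Q drops from 133.6 to 28.7 L/s between t = 2 h and t = 4.5 h (Δt = 2.5 h).
k = −Δt / ln(Q₂/Q₁) = −2.5 / ln(28.7/133.6) = 1.63 h.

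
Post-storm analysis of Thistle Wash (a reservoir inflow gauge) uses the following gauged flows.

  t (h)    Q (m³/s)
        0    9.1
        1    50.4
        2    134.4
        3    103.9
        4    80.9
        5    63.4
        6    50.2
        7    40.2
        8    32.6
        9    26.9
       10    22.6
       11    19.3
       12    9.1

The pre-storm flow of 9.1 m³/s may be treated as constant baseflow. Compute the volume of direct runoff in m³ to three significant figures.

Direct-runoff ordinates (Q − Q_b): 0.0, 41.3, 125.3, 94.8, 71.8, 54.3, 41.1, 31.1, 23.5, 17.8, 13.5, 10.2, 0.0 m³/s.
ΣQ_DR = 524.7 m³/s.
With Δt = 1 h = 3600 s, V = ΣQ_DR · Δt = 524.7 × 3600 = 1.89 × 10^6 m³.

V ≈ 1.89 × 10^6 m³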